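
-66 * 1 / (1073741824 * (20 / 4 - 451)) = 33 / 239444426752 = 0.00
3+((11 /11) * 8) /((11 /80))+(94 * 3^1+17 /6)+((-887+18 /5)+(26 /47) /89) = -741792091 /1380390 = -537.38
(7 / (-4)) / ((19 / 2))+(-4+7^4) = 91079 / 38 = 2396.82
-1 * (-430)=430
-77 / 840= -11 / 120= -0.09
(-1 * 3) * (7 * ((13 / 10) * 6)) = -163.80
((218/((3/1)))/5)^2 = 211.22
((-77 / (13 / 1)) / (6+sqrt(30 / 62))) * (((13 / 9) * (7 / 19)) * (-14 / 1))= 467852 / 62757 - 7546 * sqrt(465) / 188271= 6.59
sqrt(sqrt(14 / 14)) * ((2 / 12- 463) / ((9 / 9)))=-2777 / 6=-462.83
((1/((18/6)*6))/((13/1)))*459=1.96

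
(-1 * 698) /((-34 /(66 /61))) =23034 /1037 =22.21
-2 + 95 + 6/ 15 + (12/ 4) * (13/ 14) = 6733/ 70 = 96.19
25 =25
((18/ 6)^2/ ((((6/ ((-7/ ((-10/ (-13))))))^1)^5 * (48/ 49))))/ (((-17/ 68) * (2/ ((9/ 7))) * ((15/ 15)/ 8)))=43682250157/ 28800000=1516.74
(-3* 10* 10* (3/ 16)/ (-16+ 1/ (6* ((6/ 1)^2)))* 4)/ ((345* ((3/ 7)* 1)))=1512/ 15893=0.10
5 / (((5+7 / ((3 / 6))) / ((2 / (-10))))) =-1 / 19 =-0.05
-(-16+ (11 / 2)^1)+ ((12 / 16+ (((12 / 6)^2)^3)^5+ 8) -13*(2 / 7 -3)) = 30064772599 / 28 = 1073741878.54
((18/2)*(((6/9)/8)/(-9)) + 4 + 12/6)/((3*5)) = 71/180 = 0.39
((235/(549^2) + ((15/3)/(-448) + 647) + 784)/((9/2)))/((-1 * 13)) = -193223162563/7899117408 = -24.46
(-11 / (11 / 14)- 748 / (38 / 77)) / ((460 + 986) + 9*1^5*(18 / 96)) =-22144 / 20957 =-1.06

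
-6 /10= -0.60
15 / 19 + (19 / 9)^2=8074 / 1539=5.25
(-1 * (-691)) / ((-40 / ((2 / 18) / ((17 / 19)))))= -13129 / 6120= -2.15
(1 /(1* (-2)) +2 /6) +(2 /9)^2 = -0.12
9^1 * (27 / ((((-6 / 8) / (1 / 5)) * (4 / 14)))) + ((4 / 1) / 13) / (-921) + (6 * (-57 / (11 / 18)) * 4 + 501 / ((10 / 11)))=-1914.25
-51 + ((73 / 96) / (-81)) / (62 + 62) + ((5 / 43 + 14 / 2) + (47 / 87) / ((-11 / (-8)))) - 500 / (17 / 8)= -62683816538573 / 224846430336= -278.79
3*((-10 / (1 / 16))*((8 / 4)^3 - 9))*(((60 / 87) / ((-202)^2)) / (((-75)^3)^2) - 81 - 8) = -29990127107812499968 / 702016083984375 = -42720.00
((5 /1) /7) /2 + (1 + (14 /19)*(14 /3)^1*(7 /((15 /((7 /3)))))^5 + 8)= 2152983592631 /147253443750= 14.62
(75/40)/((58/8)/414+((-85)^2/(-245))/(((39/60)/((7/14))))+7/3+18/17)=-33624045/345651407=-0.10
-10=-10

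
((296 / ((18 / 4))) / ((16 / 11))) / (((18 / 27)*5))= 407 / 30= 13.57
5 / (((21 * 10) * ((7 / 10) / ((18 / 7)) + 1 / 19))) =570 / 7777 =0.07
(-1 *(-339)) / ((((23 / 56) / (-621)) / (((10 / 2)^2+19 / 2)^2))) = -610084062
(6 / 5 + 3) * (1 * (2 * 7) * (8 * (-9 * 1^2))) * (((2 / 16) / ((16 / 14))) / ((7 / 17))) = -22491 / 20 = -1124.55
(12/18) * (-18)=-12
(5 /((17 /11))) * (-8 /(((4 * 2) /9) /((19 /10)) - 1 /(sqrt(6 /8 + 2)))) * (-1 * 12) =-2297.48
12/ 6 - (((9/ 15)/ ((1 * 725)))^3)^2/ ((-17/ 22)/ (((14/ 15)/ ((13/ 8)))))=5014646680488586426380002/ 2507323340244293212890625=2.00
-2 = -2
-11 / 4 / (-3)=11 / 12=0.92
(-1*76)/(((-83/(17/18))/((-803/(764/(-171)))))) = 4928011/31706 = 155.43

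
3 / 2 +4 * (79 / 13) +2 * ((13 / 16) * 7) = 3867 / 104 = 37.18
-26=-26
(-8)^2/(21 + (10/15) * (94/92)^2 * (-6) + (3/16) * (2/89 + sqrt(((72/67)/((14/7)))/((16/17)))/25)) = 102369172936954880000/26917347288098717503 - 1021418754508800 * sqrt(1139)/26917347288098717503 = 3.80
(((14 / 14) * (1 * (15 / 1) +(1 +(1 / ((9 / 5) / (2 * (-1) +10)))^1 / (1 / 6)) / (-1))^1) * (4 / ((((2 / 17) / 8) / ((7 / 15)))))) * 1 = -1607.82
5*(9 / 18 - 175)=-1745 / 2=-872.50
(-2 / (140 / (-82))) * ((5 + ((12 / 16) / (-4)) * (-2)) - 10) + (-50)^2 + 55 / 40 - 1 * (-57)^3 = 13138227 / 70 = 187688.96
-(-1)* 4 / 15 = 4 / 15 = 0.27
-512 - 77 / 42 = -3083 / 6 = -513.83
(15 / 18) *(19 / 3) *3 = 95 / 6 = 15.83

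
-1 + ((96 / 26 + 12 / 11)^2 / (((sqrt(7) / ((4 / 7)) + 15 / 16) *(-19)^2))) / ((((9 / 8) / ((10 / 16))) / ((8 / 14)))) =-1.00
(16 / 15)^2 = 256 / 225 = 1.14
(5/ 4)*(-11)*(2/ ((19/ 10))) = -275/ 19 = -14.47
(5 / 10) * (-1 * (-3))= 3 / 2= 1.50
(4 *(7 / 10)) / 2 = 7 / 5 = 1.40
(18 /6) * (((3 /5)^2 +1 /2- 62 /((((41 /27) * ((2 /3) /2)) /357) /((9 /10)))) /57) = -80676667 /38950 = -2071.29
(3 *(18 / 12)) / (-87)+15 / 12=1.20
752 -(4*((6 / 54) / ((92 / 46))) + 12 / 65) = 439682 / 585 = 751.59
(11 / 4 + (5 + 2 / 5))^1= 8.15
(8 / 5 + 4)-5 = 3 / 5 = 0.60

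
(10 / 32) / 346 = 0.00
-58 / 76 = -29 / 38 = -0.76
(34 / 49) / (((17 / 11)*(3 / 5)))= 110 / 147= 0.75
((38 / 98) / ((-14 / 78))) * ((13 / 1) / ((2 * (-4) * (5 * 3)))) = 3211 / 13720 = 0.23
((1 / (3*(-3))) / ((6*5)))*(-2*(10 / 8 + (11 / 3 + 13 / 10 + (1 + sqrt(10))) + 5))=sqrt(10) / 135 + 733 / 8100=0.11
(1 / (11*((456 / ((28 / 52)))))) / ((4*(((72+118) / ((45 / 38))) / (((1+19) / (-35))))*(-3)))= 1 / 31386784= 0.00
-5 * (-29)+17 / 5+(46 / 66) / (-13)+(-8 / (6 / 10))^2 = 2098609 / 6435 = 326.12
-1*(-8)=8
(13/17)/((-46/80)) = -520/391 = -1.33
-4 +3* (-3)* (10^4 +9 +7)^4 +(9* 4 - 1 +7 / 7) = -90577383875149792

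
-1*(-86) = 86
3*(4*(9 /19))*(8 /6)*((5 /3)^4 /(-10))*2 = -2000 /171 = -11.70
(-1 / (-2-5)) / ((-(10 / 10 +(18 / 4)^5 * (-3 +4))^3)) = -32768 / 1443582313799087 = -0.00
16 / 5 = 3.20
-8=-8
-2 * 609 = -1218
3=3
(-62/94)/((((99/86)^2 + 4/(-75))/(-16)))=275131200/33158077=8.30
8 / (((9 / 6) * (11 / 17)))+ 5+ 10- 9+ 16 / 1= 30.24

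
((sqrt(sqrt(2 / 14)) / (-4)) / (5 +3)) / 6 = -7^(3 / 4) / 1344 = -0.00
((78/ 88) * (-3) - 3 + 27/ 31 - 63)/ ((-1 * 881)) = 92463/ 1201684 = 0.08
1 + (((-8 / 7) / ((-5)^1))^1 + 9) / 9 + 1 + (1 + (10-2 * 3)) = 2528 / 315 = 8.03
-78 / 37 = -2.11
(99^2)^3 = 941480149401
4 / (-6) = -2 / 3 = -0.67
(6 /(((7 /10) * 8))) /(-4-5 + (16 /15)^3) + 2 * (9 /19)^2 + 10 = 1369465807 /132814066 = 10.31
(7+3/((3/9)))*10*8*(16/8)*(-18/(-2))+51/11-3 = 253458/11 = 23041.64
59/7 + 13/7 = 72/7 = 10.29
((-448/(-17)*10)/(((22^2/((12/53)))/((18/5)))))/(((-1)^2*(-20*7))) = -1728/545105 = -0.00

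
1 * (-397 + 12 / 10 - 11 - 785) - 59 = -6254 / 5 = -1250.80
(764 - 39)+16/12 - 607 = 358/3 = 119.33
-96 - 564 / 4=-237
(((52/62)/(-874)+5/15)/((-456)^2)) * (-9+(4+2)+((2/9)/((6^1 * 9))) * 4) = -2448325/513381663792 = -0.00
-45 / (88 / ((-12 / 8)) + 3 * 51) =-135 / 283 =-0.48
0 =0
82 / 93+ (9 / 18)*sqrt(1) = 257 / 186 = 1.38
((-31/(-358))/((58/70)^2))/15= 7595/903234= 0.01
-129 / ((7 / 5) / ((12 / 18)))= -430 / 7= -61.43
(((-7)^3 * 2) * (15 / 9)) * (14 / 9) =-48020 / 27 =-1778.52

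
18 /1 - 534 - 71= -587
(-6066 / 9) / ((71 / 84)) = -56616 / 71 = -797.41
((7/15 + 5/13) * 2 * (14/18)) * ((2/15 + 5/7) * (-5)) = -29548/5265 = -5.61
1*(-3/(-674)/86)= 3/57964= 0.00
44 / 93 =0.47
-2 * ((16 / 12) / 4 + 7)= -44 / 3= -14.67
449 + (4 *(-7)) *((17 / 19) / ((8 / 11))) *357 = -450251 / 38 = -11848.71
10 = 10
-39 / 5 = -7.80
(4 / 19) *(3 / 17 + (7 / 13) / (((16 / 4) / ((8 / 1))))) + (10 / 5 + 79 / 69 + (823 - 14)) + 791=464557235 / 289731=1603.41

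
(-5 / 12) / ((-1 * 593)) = 5 / 7116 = 0.00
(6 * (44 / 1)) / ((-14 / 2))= -264 / 7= -37.71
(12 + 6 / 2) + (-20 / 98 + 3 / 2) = 1597 / 98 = 16.30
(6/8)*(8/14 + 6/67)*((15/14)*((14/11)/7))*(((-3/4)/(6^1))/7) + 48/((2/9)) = 873638721/4044656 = 216.00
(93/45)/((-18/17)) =-527/270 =-1.95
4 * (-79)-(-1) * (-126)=-442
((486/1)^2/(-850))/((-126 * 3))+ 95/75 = 17866/8925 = 2.00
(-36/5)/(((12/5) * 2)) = -3/2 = -1.50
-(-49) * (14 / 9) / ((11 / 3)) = 686 / 33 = 20.79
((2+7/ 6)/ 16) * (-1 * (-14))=133/ 48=2.77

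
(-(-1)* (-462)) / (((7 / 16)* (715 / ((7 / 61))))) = -672 / 3965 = -0.17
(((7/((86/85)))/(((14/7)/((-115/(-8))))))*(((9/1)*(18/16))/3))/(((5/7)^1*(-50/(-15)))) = 1551879/22016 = 70.49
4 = 4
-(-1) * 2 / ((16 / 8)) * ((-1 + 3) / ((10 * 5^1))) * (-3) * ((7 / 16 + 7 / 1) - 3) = -213 / 400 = -0.53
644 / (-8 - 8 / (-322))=-25921 / 321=-80.75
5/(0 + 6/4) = 10/3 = 3.33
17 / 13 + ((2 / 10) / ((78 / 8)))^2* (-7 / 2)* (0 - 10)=10057 / 7605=1.32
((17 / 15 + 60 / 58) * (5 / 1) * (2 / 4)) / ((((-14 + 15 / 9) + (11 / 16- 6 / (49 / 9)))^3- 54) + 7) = -2044901505024 / 799403699225027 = -0.00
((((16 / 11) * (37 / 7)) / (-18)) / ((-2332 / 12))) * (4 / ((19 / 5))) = 5920 / 2558787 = 0.00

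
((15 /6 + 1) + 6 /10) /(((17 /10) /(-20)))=-820 /17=-48.24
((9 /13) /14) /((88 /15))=0.01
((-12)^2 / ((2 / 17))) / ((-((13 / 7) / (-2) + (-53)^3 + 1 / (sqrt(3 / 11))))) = 239904 * sqrt(33) / 13032806915887 + 9740839248 / 1184800628717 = 0.01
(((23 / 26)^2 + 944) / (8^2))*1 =638673 / 43264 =14.76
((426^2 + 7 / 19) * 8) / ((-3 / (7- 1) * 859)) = -55168816 / 16321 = -3380.24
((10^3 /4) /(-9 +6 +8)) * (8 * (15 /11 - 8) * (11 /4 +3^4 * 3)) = -7175900 /11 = -652354.55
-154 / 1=-154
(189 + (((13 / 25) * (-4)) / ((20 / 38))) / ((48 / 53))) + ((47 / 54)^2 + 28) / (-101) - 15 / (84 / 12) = 93910935359 / 515403000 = 182.21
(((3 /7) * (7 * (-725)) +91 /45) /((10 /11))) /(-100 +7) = 537812 /20925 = 25.70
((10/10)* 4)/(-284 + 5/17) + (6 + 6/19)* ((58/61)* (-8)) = -268623452/5589857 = -48.06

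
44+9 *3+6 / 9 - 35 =110 / 3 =36.67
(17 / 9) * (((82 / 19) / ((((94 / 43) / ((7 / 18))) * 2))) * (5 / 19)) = 1048985 / 5497308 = 0.19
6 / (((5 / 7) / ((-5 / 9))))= -14 / 3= -4.67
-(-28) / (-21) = -1.33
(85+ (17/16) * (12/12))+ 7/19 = 26275/304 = 86.43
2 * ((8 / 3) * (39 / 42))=104 / 21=4.95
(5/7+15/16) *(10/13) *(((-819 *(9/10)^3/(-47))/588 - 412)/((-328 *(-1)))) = -20060052053/12569589760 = -1.60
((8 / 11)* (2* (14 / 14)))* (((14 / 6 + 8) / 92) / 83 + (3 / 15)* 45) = 824812 / 62997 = 13.09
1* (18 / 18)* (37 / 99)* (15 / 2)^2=925 / 44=21.02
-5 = -5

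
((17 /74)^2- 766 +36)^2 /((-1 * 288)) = -1775281765609 /959570432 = -1850.08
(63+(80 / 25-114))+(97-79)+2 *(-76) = -909 / 5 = -181.80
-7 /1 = -7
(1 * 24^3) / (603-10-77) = 1152 / 43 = 26.79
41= 41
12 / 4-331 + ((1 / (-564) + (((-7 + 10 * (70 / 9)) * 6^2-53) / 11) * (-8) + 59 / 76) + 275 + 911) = -28165613 / 29469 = -955.77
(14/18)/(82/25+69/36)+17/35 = 104009/163695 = 0.64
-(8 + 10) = -18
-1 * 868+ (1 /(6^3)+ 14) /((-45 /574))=-1017331 /972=-1046.64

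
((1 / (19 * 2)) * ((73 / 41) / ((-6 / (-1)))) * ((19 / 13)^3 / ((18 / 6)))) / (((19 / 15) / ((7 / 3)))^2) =89425 / 3242772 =0.03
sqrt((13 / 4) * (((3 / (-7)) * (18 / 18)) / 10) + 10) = sqrt(193270) / 140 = 3.14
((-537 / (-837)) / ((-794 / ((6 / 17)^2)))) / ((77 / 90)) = -32220 / 273867671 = -0.00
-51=-51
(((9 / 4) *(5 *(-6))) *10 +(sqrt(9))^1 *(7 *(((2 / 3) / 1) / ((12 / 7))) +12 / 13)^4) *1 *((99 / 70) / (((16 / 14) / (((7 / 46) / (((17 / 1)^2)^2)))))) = -11179209481363 / 34130540793623040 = -0.00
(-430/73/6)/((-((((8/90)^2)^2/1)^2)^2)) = 20263638336341645050048828125/313532612608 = 64630081597529495.40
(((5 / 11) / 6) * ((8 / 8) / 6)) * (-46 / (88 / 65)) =-7475 / 17424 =-0.43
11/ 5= 2.20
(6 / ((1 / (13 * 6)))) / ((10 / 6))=1404 / 5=280.80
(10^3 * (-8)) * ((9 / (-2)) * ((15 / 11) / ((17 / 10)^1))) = 5400000 / 187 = 28877.01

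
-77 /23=-3.35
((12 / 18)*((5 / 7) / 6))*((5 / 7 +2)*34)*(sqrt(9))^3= 9690 / 49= 197.76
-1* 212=-212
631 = 631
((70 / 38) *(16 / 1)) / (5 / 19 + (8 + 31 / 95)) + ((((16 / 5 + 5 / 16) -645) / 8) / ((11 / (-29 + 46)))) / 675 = 262368809 / 80784000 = 3.25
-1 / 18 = -0.06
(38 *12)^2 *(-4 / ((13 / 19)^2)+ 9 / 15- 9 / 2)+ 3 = -2186548473 / 845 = -2587631.33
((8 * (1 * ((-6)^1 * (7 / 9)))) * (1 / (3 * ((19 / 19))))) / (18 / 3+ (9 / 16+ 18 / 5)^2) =-102400 / 191943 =-0.53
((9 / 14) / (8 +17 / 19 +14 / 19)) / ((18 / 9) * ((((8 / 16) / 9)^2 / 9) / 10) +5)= 415530 / 31128727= 0.01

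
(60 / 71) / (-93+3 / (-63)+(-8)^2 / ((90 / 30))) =-210 / 17821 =-0.01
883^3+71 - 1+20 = 688465477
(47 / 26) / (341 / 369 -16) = -17343 / 144638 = -0.12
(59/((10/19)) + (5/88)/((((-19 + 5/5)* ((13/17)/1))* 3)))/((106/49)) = 51.82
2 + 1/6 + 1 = 19/6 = 3.17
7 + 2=9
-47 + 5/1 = -42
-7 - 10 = -17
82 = 82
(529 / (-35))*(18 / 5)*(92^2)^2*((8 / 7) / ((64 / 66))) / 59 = -5627732356224 / 72275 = -77865546.26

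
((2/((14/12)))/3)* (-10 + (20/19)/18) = -6800/1197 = -5.68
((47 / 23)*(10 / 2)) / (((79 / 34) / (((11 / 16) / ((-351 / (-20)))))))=219725 / 1275534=0.17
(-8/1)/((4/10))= -20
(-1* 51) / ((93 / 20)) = -340 / 31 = -10.97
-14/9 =-1.56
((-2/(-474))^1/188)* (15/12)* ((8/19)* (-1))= -5/423282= -0.00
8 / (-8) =-1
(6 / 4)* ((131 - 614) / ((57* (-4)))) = 483 / 152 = 3.18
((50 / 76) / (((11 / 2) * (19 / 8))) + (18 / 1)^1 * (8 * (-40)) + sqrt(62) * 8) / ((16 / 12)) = -17154570 / 3971 + 6 * sqrt(62) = -4272.72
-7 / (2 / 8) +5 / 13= -27.62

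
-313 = -313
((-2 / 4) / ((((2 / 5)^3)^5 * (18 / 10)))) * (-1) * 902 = 68817138671875 / 294912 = 233348045.08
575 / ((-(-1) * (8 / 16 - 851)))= -1150 / 1701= -0.68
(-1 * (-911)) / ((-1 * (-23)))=911 / 23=39.61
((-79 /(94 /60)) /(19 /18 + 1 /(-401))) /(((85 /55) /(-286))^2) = -1639895.70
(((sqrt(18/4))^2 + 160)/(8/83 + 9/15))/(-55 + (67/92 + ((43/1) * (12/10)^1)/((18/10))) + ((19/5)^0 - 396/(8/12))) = -3768366/9868483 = -0.38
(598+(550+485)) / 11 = 148.45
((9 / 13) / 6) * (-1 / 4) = -3 / 104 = -0.03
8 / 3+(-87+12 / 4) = -244 / 3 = -81.33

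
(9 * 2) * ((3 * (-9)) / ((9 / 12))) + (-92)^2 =7816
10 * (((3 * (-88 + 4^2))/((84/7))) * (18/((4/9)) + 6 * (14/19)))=-153630/19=-8085.79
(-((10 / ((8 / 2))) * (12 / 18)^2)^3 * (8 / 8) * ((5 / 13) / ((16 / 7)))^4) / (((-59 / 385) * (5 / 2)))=14443515625 / 5031678652416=0.00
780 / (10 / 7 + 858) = 1365 / 1504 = 0.91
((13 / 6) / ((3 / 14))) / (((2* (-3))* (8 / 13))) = -1183 / 432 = -2.74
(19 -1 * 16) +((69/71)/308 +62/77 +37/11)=156837/21868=7.17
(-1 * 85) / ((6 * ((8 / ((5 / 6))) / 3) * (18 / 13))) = -5525 / 1728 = -3.20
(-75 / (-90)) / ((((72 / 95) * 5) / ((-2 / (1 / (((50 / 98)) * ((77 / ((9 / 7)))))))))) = -26125 / 1944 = -13.44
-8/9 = -0.89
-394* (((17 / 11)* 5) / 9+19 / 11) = -100864 / 99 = -1018.83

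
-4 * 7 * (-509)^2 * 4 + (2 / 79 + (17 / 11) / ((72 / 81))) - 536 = -201730398553 / 6952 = -29017606.24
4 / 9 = 0.44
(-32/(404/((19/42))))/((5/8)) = -608/10605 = -0.06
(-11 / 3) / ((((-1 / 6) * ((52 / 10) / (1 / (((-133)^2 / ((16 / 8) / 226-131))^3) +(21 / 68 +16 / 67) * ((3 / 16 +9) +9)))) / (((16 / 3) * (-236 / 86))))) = -616.72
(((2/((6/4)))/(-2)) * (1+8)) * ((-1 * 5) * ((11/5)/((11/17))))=102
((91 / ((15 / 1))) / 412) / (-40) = -91 / 247200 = -0.00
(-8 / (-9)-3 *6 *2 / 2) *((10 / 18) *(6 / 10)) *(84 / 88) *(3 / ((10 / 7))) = -343 / 30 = -11.43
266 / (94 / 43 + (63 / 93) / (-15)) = 93310 / 751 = 124.25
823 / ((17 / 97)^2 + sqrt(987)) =26.17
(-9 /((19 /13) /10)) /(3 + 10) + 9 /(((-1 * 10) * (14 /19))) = -15849 /2660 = -5.96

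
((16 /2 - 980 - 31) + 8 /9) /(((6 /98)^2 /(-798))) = 5760128654 /27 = 213338098.30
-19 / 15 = -1.27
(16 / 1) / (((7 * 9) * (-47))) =-16 / 2961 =-0.01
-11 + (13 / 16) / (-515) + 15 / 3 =-6.00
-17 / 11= -1.55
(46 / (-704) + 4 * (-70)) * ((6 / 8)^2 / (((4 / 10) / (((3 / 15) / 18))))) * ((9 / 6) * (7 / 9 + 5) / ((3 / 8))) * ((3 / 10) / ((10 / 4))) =-427193 / 35200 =-12.14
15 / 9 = 5 / 3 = 1.67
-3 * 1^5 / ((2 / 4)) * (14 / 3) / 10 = -14 / 5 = -2.80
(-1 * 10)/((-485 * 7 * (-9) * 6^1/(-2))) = 2/18333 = 0.00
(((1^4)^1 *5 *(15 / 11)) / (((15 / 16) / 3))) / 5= 48 / 11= 4.36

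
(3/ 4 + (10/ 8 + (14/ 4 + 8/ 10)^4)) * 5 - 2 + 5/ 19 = 65271219/ 38000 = 1717.66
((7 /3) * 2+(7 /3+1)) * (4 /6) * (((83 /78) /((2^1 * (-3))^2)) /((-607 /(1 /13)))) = -166 /8309223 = -0.00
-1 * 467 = -467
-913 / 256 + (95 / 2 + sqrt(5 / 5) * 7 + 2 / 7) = 91785 / 1792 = 51.22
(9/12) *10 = 15/2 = 7.50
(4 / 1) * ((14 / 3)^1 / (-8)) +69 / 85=-388 / 255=-1.52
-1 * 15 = -15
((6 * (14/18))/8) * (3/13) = 7/52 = 0.13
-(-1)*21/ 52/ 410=21/ 21320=0.00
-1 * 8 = -8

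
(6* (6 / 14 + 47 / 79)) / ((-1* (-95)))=3396 / 52535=0.06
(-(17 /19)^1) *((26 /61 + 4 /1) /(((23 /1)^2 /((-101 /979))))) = 0.00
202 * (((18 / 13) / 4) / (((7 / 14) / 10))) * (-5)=-90900 / 13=-6992.31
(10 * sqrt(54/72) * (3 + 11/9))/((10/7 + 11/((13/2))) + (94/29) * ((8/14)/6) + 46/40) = 10028200 * sqrt(3)/2175393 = 7.98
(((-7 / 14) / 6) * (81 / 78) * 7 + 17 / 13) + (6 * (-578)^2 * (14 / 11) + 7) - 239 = 2918293219 / 1144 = 2550955.61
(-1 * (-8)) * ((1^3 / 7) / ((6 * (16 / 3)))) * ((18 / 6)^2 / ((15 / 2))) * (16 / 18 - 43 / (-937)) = 7883 / 196770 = 0.04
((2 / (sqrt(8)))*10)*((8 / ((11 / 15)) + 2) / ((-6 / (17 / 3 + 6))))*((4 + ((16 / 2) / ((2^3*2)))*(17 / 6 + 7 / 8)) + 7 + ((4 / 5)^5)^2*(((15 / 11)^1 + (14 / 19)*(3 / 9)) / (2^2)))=-627978730600417*sqrt(2) / 387956250000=-2289.17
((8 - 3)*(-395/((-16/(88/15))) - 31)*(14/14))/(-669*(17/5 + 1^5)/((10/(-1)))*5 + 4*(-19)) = 17075/41874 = 0.41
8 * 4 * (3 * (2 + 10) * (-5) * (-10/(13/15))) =864000/13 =66461.54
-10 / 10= -1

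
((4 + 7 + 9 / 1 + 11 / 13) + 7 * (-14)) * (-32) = 32096 / 13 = 2468.92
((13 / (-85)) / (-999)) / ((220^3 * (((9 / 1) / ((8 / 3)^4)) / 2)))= 1664 / 10299117448125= 0.00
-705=-705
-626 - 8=-634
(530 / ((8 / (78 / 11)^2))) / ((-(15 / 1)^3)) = -8957 / 9075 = -0.99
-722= -722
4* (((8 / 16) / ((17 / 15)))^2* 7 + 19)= 81.45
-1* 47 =-47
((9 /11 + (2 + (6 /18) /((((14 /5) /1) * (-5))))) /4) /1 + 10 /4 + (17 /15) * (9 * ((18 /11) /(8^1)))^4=6381366359 /393550080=16.21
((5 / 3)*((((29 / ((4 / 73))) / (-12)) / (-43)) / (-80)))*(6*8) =-2117 / 2064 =-1.03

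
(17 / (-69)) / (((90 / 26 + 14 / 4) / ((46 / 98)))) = -442 / 26607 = -0.02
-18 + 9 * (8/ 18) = -14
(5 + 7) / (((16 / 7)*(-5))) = -21 / 20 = -1.05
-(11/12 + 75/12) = -43/6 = -7.17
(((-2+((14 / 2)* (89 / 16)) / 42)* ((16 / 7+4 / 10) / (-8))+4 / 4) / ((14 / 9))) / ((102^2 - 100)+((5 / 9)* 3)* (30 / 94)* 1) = 2577621 / 30376111360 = 0.00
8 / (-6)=-4 / 3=-1.33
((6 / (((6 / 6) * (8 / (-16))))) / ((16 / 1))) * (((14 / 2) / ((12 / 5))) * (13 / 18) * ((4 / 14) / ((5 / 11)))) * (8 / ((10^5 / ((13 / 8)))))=-1859 / 14400000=-0.00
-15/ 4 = -3.75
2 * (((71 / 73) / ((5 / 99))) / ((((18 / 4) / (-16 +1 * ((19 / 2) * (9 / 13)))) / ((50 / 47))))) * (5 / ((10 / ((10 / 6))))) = -9567250 / 133809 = -71.50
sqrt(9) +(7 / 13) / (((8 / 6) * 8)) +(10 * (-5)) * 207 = -4304331 / 416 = -10346.95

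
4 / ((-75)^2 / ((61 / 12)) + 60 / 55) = 671 / 185808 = 0.00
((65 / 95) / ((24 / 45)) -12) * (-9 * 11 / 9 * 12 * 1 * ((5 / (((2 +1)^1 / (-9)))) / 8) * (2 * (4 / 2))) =-806355 / 76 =-10609.93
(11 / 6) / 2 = 11 / 12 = 0.92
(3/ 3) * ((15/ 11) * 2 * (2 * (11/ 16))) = 15/ 4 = 3.75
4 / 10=2 / 5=0.40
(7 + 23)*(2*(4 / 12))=20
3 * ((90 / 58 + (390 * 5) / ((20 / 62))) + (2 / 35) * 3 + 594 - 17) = 20169237 / 1015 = 19871.17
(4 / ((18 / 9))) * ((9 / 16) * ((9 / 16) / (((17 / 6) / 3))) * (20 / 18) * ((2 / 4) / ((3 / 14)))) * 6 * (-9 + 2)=-72.96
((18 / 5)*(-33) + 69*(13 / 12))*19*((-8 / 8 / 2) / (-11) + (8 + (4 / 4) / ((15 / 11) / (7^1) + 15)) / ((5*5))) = -247804156 / 804375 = -308.07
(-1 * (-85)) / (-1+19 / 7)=49.58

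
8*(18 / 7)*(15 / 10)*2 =432 / 7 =61.71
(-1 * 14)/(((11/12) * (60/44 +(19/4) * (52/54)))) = -2.57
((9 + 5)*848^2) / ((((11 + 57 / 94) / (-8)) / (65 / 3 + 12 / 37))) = -18480144392192 / 121101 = -152601088.28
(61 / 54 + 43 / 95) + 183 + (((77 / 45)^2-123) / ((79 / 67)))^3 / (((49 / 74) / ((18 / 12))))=-6078236656420353329410183 / 2541059172856968750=-2392009.10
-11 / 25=-0.44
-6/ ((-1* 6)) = 1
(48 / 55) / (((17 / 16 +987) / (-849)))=-652032 / 869495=-0.75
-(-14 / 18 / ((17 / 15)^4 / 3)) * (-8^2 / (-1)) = 7560000 / 83521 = 90.52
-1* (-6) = 6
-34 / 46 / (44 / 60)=-1.01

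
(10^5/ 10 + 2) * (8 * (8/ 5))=640128/ 5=128025.60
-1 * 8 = -8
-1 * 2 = -2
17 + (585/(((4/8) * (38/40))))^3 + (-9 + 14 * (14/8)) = 25625808445835/13718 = 1868042604.30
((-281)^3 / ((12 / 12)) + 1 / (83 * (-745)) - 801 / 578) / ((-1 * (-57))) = -793014613336243 / 2037215910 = -389263.90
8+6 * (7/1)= 50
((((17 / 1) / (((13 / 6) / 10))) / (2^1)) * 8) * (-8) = -32640 / 13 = -2510.77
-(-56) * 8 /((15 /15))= 448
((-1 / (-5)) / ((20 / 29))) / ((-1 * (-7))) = 29 / 700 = 0.04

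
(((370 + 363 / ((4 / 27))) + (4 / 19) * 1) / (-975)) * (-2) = 42871 / 7410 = 5.79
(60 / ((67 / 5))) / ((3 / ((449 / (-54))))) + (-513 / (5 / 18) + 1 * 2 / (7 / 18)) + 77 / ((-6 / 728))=-708921212 / 63315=-11196.73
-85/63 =-1.35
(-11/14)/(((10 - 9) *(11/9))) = -9/14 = -0.64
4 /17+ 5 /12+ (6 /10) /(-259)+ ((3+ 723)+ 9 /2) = 731.15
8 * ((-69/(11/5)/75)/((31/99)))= -1656/155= -10.68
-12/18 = -2/3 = -0.67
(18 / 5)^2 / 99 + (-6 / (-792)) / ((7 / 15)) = 103 / 700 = 0.15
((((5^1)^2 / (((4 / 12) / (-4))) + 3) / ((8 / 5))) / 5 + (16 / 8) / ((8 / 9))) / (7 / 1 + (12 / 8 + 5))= -31 / 12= -2.58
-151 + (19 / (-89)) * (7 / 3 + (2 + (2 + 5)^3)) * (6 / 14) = -113871 / 623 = -182.78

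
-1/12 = -0.08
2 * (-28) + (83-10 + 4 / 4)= 18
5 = 5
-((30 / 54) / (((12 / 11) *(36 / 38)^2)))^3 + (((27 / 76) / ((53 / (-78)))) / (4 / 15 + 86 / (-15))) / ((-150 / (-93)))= -1091341670855505581 / 8844832823137505280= -0.12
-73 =-73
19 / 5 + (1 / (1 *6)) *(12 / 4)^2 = 53 / 10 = 5.30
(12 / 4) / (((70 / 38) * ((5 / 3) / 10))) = 342 / 35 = 9.77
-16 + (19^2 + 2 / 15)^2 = 29340289 / 225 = 130401.28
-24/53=-0.45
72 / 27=8 / 3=2.67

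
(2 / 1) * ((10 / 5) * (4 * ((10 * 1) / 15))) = 32 / 3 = 10.67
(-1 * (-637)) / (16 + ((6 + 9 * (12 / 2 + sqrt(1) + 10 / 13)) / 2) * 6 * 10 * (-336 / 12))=-8281 / 828872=-0.01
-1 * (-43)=43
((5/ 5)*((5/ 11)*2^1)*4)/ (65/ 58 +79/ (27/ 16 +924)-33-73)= -34361520/ 990242011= -0.03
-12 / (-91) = 12 / 91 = 0.13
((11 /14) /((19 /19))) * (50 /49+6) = 1892 /343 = 5.52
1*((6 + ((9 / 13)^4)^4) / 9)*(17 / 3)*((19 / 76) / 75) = 22634665159964941693 / 1796624844794585570700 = 0.01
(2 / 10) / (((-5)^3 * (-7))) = 1 / 4375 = 0.00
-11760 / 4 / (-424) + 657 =70377 / 106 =663.93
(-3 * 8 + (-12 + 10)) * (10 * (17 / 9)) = -4420 / 9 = -491.11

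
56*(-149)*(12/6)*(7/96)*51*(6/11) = -33850.09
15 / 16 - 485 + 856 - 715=-5489 / 16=-343.06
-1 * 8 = -8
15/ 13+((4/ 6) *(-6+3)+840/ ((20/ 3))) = 1627/ 13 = 125.15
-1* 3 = -3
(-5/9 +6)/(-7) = -7/9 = -0.78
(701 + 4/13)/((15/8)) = 24312/65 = 374.03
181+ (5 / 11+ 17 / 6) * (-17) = 8257 / 66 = 125.11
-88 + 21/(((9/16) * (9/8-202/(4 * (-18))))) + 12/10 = -109382/1415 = -77.30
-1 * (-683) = 683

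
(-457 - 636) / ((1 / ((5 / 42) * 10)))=-27325 / 21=-1301.19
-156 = -156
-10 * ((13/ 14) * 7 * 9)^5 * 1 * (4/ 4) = -6851400111.56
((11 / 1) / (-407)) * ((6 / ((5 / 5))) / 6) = -1 / 37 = -0.03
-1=-1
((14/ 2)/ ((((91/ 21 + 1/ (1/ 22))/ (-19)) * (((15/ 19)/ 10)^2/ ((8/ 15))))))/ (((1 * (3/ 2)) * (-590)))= 1536416/ 3146175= 0.49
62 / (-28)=-2.21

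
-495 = -495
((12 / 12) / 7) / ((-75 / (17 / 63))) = -17 / 33075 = -0.00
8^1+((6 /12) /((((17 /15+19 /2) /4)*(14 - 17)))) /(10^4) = 1275999 /159500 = 8.00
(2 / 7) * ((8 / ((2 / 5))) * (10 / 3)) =400 / 21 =19.05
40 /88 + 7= 82 /11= 7.45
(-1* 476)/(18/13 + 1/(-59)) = -365092/1049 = -348.04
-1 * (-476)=476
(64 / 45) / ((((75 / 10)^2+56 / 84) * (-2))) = -128 / 10245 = -0.01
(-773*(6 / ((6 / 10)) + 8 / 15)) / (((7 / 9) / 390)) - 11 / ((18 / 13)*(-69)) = -35495559151 / 8694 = -4082765.03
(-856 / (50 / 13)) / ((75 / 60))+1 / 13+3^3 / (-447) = -43105872 / 242125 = -178.03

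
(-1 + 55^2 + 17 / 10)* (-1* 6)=-90771 / 5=-18154.20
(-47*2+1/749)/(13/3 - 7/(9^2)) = -5702805/257656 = -22.13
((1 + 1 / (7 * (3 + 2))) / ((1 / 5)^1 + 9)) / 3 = 6 / 161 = 0.04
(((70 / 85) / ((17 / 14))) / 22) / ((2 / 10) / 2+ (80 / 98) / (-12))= 0.96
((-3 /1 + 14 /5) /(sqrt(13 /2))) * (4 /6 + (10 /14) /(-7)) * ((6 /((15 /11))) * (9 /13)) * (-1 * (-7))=-5478 * sqrt(26) /29575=-0.94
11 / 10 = 1.10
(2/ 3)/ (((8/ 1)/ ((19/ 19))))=1/ 12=0.08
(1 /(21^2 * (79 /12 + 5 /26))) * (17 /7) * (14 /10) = 884 /776895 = 0.00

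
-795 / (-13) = 795 / 13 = 61.15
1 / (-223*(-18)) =1 / 4014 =0.00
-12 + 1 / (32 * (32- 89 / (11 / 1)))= -100981 / 8416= -12.00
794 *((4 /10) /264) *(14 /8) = 2779 /1320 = 2.11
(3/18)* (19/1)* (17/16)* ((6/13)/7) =323/1456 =0.22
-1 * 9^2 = -81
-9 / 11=-0.82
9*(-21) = -189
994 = 994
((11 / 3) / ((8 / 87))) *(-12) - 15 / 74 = -17712 / 37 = -478.70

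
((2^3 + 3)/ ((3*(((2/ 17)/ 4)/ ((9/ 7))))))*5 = 5610/ 7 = 801.43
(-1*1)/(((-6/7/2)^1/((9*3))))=63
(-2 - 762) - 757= -1521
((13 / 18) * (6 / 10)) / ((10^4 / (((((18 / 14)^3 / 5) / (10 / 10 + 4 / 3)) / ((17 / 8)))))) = 9477 / 2551062500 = 0.00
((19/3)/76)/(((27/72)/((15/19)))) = 10/57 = 0.18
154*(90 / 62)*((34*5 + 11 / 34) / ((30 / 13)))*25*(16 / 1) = 3478074600 / 527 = 6599762.05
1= 1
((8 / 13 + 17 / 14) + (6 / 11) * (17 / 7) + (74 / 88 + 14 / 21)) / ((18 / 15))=279995 / 72072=3.88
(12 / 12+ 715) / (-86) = -8.33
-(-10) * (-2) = -20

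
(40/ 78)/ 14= 10/ 273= 0.04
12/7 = 1.71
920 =920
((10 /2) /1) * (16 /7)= 80 /7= 11.43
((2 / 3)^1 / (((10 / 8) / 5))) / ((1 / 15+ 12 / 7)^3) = 3087000 / 6539203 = 0.47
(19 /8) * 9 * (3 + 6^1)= 1539 /8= 192.38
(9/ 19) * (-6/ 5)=-54/ 95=-0.57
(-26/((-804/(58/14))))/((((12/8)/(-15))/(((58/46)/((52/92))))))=-4205/1407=-2.99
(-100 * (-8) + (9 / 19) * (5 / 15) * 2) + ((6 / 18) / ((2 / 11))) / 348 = 31750337 / 39672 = 800.32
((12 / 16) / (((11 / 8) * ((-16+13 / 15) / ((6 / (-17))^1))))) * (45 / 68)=6075 / 721633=0.01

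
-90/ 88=-45/ 44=-1.02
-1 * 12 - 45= -57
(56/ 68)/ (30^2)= 7/ 7650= 0.00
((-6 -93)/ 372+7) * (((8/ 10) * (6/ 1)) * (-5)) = -5010/ 31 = -161.61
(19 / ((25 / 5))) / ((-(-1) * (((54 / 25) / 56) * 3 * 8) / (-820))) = -272650 / 81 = -3366.05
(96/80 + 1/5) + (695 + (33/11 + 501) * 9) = 26162/5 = 5232.40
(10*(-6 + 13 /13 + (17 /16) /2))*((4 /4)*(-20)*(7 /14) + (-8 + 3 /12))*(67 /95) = 680251 /1216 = 559.42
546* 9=4914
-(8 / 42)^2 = -16 / 441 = -0.04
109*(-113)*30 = -369510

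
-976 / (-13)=976 / 13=75.08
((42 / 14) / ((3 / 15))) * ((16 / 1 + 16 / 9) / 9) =29.63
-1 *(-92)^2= -8464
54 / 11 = 4.91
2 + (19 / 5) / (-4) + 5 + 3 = 181 / 20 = 9.05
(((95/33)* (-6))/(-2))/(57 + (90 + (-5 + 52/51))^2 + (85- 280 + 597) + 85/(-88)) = 1976760/1798466179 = 0.00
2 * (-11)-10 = -32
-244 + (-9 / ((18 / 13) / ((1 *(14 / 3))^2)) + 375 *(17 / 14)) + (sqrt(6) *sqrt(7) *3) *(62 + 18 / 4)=8795 / 126 + 399 *sqrt(42) / 2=1362.71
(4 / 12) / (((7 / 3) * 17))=0.01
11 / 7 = 1.57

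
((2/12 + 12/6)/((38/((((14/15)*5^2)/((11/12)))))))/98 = 65/4389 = 0.01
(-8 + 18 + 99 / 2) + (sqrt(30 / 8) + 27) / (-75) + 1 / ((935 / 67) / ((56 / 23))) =12755577 / 215050-sqrt(15) / 150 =59.29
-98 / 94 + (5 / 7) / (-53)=-18414 / 17437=-1.06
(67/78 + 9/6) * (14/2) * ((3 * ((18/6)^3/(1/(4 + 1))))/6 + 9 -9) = 14490/13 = 1114.62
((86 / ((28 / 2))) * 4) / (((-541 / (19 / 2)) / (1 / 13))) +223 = 10976879 / 49231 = 222.97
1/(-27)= -0.04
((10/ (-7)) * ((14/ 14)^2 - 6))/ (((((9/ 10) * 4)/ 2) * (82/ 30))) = 1250/ 861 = 1.45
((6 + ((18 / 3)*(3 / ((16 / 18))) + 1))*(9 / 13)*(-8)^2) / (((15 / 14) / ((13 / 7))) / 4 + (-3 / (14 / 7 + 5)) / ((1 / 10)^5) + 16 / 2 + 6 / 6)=-97664 / 3465927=-0.03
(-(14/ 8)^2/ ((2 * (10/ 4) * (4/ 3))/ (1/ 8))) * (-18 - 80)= 5.63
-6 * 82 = -492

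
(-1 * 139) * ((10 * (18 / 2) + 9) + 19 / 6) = -85207 / 6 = -14201.17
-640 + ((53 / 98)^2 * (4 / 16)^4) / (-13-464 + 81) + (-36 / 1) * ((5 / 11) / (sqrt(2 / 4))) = -623113669369 / 973615104-180 * sqrt(2) / 11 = -663.14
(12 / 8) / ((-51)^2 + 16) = 3 / 5234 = 0.00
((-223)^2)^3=122978496247489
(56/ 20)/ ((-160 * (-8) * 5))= 0.00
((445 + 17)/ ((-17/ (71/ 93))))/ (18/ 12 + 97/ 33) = -721644/ 154411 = -4.67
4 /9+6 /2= 31 /9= 3.44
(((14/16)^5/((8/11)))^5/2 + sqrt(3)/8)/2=0.15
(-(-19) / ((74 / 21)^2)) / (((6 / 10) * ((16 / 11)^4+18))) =204461565 / 1802009224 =0.11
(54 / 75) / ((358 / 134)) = 0.27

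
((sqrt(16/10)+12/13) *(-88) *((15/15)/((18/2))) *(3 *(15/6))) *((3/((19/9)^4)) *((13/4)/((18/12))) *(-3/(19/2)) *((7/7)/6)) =2886840/2476099+1250964 *sqrt(10)/2476099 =2.76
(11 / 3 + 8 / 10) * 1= 67 / 15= 4.47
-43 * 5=-215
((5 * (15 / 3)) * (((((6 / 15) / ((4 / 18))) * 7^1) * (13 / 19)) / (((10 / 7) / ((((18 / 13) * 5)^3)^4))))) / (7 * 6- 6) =1729880910946125000000000 / 34051047486703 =50802575504.37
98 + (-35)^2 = 1323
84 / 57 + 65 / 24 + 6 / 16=1039 / 228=4.56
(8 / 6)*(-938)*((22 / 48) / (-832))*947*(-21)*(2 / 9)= -34199011 / 11232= -3044.78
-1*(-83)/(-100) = -83/100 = -0.83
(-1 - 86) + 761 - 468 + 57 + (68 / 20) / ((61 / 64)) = 81303 / 305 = 266.57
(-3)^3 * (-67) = 1809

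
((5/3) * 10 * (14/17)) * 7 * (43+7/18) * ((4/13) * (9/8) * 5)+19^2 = 5022968/663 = 7576.12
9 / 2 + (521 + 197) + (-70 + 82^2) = 14753 / 2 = 7376.50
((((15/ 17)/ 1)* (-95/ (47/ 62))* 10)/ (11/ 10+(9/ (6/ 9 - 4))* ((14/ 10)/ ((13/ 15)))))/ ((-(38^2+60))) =-14356875/ 63689888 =-0.23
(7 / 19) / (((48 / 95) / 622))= 10885 / 24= 453.54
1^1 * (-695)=-695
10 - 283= -273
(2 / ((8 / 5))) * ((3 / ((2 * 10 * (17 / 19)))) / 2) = 57 / 544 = 0.10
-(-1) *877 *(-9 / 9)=-877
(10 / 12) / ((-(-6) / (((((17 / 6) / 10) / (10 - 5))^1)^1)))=17 / 2160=0.01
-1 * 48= -48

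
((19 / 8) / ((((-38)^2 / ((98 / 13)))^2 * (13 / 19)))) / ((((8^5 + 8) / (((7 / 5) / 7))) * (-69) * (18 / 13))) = -2401 / 397366669140480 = -0.00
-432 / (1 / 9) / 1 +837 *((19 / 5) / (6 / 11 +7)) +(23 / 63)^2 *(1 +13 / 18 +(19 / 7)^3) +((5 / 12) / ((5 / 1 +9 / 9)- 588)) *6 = -6833186877173593 / 1972865829060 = -3463.58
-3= -3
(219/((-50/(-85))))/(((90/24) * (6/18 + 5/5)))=3723/50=74.46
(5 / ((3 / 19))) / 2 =95 / 6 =15.83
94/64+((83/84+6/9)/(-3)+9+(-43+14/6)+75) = 89209/2016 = 44.25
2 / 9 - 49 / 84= -13 / 36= -0.36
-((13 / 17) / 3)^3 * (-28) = 0.46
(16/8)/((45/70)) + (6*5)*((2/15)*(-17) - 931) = -251954/9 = -27994.89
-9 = -9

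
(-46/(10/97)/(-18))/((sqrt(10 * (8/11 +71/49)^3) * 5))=365981 * sqrt(129030)/269203500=0.49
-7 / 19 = -0.37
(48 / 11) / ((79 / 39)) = 1872 / 869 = 2.15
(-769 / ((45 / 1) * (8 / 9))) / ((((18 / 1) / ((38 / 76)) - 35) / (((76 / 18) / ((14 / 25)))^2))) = -34701125 / 31752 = -1092.88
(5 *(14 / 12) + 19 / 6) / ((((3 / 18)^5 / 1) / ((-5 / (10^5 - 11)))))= -349920 / 99989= -3.50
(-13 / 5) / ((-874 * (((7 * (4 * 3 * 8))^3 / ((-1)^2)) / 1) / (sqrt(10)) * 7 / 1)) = 0.00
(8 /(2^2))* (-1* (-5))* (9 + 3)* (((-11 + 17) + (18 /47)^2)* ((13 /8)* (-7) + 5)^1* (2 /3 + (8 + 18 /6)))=-121183650 /2209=-54859.05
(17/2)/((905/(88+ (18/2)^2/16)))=25313/28960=0.87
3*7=21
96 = 96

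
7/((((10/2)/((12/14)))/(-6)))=-36/5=-7.20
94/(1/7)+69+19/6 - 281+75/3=2845/6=474.17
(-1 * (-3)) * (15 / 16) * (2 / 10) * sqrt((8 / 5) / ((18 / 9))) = 9 * sqrt(5) / 40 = 0.50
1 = 1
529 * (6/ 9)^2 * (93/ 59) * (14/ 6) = 459172/ 531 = 864.73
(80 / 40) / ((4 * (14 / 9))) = 9 / 28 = 0.32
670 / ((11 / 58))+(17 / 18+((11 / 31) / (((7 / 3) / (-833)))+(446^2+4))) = 1241883091 / 6138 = 202326.99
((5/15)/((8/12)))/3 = 1/6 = 0.17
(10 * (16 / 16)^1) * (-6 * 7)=-420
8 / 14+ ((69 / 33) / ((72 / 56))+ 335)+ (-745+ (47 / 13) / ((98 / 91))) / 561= 7913903 / 23562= 335.88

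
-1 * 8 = -8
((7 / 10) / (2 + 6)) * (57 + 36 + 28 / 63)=5887 / 720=8.18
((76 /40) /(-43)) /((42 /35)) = -19 /516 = -0.04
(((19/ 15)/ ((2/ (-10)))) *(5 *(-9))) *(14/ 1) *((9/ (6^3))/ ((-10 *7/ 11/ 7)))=-1463/ 8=-182.88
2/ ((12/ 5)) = 0.83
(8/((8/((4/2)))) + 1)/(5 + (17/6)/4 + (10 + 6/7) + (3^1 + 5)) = 504/4127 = 0.12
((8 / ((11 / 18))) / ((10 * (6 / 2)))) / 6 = 0.07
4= 4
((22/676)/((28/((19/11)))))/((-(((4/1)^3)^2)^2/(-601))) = 11419/158779572224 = 0.00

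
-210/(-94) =105/47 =2.23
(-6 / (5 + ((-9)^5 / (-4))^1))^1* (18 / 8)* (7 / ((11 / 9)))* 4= -0.02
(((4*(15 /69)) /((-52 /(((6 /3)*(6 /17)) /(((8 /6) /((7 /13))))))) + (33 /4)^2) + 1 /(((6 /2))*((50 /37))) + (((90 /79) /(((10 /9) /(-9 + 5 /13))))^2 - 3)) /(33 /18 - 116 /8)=-70933481520269 /6268465392800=-11.32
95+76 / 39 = 3781 / 39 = 96.95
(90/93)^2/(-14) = -450/6727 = -0.07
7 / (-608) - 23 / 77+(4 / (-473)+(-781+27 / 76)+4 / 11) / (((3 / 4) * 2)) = -3143456555 / 6039264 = -520.50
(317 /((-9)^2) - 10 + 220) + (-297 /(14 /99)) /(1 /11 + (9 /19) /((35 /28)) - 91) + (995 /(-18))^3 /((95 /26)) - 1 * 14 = -843954403284697 /18345040056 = -46004.50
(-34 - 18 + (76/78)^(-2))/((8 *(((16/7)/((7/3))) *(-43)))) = 3604783/23843328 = 0.15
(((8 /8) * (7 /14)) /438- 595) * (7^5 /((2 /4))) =-8760127733 /438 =-20000291.63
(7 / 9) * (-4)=-28 / 9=-3.11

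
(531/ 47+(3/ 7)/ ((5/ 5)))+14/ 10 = 21593/ 1645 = 13.13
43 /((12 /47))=2021 /12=168.42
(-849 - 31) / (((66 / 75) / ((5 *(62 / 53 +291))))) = -77425000 / 53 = -1460849.06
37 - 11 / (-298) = 11037 / 298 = 37.04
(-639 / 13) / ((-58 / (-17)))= -10863 / 754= -14.41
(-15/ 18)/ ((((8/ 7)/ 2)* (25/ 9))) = -21/ 40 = -0.52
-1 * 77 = -77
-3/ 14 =-0.21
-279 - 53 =-332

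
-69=-69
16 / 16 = 1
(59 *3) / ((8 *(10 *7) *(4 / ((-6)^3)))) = -4779 / 280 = -17.07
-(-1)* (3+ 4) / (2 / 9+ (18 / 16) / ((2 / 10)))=504 / 421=1.20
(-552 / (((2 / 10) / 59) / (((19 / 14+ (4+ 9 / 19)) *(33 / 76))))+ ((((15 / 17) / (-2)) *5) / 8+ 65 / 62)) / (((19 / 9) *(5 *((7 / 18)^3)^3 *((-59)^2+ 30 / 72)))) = -55147.25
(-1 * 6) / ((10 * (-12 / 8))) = 2 / 5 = 0.40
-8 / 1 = -8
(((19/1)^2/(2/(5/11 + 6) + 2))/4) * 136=435727/82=5313.74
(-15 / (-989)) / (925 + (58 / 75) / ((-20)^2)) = 225000 / 13722403681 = 0.00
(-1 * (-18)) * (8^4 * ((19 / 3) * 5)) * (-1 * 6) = -14008320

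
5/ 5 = 1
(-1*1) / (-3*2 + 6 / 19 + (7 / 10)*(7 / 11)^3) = 252890 / 1391861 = 0.18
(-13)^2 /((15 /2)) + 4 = 398 /15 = 26.53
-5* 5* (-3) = 75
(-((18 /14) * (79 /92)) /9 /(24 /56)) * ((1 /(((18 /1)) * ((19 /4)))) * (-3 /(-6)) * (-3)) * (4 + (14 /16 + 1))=3713 /125856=0.03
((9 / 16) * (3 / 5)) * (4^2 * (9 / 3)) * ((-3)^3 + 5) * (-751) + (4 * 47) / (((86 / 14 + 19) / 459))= 59639463 / 220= 271088.47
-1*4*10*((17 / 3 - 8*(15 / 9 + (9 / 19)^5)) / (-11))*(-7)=16342886840 / 81711267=200.01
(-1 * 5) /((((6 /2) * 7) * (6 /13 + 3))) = -13 /189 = -0.07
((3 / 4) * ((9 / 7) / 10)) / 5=27 / 1400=0.02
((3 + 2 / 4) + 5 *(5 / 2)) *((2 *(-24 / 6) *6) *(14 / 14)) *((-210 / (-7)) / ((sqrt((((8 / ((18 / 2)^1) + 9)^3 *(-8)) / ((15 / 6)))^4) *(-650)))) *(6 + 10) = 382637520 / 6460756782493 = 0.00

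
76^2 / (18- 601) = -5776 / 583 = -9.91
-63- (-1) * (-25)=-88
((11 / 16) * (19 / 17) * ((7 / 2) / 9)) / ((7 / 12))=209 / 408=0.51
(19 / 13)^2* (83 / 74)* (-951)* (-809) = 23052303717 / 12506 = 1843299.51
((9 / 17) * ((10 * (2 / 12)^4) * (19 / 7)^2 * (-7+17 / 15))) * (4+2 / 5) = -87362 / 112455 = -0.78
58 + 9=67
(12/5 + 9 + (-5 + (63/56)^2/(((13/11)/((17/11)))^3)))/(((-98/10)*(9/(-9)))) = 6489221/6889792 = 0.94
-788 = -788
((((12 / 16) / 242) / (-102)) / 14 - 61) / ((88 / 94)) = -1321021903 / 20273792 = -65.16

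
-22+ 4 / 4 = -21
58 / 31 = 1.87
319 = 319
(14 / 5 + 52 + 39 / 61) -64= -2611 / 305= -8.56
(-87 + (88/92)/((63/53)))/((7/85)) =-10616245/10143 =-1046.66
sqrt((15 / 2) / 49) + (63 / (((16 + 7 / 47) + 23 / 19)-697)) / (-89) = 56259 / 54015791 + sqrt(30) / 14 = 0.39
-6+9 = 3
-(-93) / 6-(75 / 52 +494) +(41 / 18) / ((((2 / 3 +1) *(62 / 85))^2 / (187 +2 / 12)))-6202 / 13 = -400906429 / 599664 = -668.55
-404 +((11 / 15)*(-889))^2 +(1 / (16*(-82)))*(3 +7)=62672888171 / 147600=424613.06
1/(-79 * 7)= -1/553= -0.00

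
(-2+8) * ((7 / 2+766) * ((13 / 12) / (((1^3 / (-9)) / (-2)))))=180063 / 2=90031.50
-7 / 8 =-0.88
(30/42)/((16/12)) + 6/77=0.61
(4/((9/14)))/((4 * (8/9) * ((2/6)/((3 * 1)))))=63/4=15.75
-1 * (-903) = 903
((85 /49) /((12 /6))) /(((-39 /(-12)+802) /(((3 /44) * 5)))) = 0.00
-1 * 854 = -854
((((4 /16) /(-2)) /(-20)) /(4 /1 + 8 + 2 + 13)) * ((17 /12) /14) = 17 /725760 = 0.00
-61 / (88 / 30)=-915 / 44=-20.80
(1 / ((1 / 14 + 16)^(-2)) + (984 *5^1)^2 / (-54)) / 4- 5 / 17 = -4478303485 / 39984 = -112002.39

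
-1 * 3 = -3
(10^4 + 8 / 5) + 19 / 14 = 700207 / 70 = 10002.96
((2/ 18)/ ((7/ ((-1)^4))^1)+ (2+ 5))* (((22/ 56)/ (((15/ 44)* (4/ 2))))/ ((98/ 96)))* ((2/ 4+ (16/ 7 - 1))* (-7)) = -1069640/ 21609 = -49.50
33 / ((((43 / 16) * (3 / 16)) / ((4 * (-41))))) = -461824 / 43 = -10740.09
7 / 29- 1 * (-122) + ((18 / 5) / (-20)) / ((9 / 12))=88451 / 725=122.00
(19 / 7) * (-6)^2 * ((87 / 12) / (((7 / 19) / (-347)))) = -32694687 / 49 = -667238.51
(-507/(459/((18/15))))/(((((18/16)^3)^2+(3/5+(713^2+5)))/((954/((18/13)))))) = -0.00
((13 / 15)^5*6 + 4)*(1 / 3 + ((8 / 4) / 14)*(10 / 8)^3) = 722217889 / 170100000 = 4.25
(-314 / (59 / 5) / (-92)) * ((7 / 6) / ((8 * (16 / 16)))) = 5495 / 130272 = 0.04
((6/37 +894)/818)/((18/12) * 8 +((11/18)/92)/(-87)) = 2383239024/26162732449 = 0.09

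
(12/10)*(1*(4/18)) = 4/15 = 0.27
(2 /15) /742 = 1 /5565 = 0.00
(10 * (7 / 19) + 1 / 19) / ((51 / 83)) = 5893 / 969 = 6.08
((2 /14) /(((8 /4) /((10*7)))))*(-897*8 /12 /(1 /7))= -20930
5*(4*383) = 7660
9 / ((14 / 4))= 18 / 7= 2.57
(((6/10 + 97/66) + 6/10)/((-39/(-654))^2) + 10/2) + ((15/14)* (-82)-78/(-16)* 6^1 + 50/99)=1634099893/2342340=697.64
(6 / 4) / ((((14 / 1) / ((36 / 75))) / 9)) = 81 / 175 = 0.46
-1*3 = -3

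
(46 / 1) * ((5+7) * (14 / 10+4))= 14904 / 5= 2980.80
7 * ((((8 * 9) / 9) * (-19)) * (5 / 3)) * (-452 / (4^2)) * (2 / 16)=75145 / 12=6262.08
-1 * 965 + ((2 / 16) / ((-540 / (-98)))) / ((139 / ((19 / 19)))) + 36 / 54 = -289531391 / 300240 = -964.33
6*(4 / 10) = 12 / 5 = 2.40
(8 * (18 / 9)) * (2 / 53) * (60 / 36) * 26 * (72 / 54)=16640 / 477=34.88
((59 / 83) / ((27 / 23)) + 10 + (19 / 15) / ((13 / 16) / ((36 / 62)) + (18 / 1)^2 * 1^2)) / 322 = 11140709609 / 338124657150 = 0.03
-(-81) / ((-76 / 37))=-39.43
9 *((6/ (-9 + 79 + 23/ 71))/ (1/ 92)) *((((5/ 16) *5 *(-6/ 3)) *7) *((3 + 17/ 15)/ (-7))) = 4556070/ 4993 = 912.49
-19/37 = -0.51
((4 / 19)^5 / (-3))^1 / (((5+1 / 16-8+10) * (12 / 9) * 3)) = -4096 / 839397561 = -0.00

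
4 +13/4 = 29/4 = 7.25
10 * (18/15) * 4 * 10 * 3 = 1440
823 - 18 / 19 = 15619 / 19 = 822.05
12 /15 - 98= -486 /5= -97.20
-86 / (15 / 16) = -91.73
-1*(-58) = 58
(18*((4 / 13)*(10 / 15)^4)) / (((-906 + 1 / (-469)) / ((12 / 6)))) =-120064 / 49715055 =-0.00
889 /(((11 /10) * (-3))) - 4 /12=-269.73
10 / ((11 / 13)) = 130 / 11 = 11.82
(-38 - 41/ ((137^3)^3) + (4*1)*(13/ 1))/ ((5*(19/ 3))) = 714059489034032566911/ 1615134558529359377815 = 0.44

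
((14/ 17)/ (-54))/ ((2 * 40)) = -7/ 36720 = -0.00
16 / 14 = 8 / 7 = 1.14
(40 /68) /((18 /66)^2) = 1210 /153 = 7.91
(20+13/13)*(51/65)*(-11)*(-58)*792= 8325723.32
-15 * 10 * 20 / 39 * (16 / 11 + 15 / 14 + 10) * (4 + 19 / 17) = -83911500 / 17017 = -4931.04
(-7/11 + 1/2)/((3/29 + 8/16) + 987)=-87/630091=-0.00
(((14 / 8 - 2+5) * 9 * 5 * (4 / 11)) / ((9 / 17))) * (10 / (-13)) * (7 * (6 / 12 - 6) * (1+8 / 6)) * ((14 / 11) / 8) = 2769725 / 1716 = 1614.06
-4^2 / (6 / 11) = -88 / 3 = -29.33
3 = 3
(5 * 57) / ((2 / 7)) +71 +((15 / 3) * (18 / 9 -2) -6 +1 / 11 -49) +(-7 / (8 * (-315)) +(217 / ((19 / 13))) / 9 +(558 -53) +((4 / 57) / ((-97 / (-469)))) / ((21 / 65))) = 11211187013 / 7298280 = 1536.14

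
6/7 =0.86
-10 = -10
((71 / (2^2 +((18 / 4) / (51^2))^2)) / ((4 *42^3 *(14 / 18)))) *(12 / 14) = 5929991 / 89839263836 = 0.00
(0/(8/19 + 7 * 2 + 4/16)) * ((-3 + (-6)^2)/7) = 0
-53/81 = -0.65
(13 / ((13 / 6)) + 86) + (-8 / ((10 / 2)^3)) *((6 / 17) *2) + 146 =505654 / 2125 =237.95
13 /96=0.14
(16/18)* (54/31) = 48/31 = 1.55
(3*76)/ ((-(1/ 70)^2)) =-1117200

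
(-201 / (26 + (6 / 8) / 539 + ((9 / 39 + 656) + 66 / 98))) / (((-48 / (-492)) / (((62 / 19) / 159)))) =-1193390198 / 19274462353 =-0.06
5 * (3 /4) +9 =51 /4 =12.75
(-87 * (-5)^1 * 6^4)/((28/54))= 7610760/7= 1087251.43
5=5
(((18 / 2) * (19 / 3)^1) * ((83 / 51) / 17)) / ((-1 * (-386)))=1577 / 111554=0.01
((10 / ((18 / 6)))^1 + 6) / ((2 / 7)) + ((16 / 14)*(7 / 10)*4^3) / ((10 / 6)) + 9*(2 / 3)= 5204 / 75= 69.39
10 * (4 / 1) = 40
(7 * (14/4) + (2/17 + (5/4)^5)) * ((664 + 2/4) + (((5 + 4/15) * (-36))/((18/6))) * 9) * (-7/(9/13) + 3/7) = -9372797071/365568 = -25639.00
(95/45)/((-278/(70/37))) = -665/46287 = -0.01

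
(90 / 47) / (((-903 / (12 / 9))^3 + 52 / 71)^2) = 1858314240 / 93641547798460405698006167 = 0.00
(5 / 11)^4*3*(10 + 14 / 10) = 21375 / 14641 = 1.46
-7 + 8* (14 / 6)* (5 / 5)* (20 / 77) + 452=14845 / 33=449.85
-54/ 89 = -0.61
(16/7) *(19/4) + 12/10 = 422/35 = 12.06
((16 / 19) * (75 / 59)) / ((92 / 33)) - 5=-119015 / 25783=-4.62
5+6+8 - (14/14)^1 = 18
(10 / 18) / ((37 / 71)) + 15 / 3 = 2020 / 333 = 6.07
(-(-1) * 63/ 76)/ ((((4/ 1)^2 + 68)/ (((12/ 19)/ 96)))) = 3/ 46208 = 0.00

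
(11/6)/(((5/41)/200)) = 9020/3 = 3006.67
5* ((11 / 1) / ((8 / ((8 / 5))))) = 11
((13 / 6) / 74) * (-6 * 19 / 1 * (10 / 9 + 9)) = -33.75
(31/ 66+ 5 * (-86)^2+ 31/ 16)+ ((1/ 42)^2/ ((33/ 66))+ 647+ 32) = 2923127869/ 77616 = 37661.41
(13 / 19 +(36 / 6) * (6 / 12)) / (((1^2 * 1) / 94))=6580 / 19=346.32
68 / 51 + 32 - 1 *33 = 1 / 3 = 0.33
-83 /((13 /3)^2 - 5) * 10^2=-18675 /31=-602.42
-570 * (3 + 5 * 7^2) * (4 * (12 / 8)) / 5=-169632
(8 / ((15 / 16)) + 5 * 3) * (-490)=-34594 / 3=-11531.33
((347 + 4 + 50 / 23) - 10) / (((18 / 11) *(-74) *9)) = -9647 / 30636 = -0.31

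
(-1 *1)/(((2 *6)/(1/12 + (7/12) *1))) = -1/18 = -0.06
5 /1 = 5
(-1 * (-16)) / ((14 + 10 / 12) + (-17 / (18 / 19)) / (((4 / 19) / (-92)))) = 144 / 70709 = 0.00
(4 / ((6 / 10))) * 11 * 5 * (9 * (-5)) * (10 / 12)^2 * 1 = -11458.33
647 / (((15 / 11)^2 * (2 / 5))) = 78287 / 90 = 869.86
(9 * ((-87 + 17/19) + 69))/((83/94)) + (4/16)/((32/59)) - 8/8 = -35302413/201856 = -174.89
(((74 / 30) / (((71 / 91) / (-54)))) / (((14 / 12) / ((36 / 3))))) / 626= -311688 / 111115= -2.81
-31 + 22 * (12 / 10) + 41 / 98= -2049 / 490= -4.18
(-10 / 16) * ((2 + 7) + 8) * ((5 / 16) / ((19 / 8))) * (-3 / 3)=1.40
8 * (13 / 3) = 104 / 3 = 34.67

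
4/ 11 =0.36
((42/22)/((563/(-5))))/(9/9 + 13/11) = -35/4504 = -0.01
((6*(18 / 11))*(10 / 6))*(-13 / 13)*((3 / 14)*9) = -2430 / 77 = -31.56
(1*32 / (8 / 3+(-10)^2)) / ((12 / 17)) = 34 / 77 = 0.44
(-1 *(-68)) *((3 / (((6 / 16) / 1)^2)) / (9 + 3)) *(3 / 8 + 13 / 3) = 15368 / 27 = 569.19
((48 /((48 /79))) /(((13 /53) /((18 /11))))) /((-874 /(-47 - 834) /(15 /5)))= 99596169 /62491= 1593.77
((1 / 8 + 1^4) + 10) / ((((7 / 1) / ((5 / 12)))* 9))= 445 / 6048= 0.07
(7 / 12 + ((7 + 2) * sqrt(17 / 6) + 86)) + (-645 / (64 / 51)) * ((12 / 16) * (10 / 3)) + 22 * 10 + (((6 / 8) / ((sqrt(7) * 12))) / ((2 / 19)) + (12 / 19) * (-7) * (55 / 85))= -121704947 / 124032 + 19 * sqrt(7) / 224 + 3 * sqrt(102) / 2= -965.86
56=56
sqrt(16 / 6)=2 * sqrt(6) / 3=1.63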